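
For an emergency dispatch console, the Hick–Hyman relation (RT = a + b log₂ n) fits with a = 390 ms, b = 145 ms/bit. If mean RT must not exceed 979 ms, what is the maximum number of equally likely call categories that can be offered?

16

Information budget: (979 − 390)/145 = 4.0621 bits, so n ≤ 2^4.0621 = 16.703 → at most 16.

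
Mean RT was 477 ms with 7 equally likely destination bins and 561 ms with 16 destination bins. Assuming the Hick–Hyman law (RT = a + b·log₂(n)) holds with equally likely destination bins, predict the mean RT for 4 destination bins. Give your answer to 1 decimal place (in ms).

Fit slope and intercept:
  b = (561 − 477) / (log₂ 16 − log₂ 7) = 84 / (4 − 2.8074) = 70.432 ms/bit
  a = 477 − 70.432 × 2.8074 = 279.273 ms
Then RT(4) = 279.273 + 70.432 × log₂ 4 = 279.273 + 70.432 × 2 ≈ 420.137 ms.

420.1 ms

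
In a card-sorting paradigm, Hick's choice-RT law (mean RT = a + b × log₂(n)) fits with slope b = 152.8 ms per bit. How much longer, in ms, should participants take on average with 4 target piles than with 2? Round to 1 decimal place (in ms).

Only the slope matters, since a is common to both: ΔRT = b·log₂(n₂/n₁).
log₂(4) − log₂(2) = log₂(4/2) = log₂(2) = 1.
ΔRT = 152.8 × 1.0000 = 152.800 ms.

152.8 ms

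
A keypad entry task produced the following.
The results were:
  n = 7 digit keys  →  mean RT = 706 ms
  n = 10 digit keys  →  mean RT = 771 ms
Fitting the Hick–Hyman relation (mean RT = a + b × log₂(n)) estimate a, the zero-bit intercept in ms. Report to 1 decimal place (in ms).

Slope: b = (771 − 706) / (log₂ 10 − log₂ 7) = 65/0.5146 = 126.318 ms/bit.
a = RT₁ − b·log₂ n₁ = 706 − 126.318 × 2.8074 = 351.380 ms.

351.4 ms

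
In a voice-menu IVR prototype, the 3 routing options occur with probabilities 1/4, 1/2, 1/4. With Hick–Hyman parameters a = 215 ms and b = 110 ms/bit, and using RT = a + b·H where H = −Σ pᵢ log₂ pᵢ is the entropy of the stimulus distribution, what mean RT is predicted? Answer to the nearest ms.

Each term −pᵢ log₂ pᵢ: 0.25·2 + 0.5·1 + 0.25·2; summed, H = 1.500 bits.
Mean RT = a + bH = 215 + 110·1.500 = 380.00 ms.

380 ms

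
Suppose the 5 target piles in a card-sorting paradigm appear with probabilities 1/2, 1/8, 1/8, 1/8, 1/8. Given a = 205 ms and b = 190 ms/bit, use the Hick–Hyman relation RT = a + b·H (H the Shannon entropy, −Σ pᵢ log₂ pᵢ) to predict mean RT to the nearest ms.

Each term −pᵢ log₂ pᵢ: 0.5·1 + 0.125·3 + 0.125·3 + 0.125·3 + 0.125·3; summed, H = 2.000 bits.
Mean RT = a + bH = 205 + 190·2.000 = 585.00 ms.

585 ms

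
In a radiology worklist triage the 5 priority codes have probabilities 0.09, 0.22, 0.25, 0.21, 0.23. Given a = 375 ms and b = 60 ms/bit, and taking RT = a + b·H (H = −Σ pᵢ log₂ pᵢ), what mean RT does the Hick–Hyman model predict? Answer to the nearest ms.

Entropy contributions −pᵢ log₂ pᵢ: 0.3127, 0.4806, 0.5000, 0.4728, 0.4877; sum H = 2.2537 bits.
RT = a + bH = 375 + 60·2.2537 = 510.22 ms.

510 ms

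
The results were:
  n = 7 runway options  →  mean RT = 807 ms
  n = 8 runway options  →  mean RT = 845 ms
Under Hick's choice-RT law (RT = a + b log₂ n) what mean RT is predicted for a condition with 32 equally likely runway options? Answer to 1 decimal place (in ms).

Solve the two-equation system in a and b:
  b = (845 − 807) / (log₂ 8 − log₂ 7) = 38 / (3 − 2.8074) = 197.254 ms/bit
  a = 807 − 197.254 × 2.8074 = 253.238 ms
Then RT(32) = 253.238 + 197.254 × log₂ 32 = 253.238 + 197.254 × 5 ≈ 1239.508 ms.

1239.5 ms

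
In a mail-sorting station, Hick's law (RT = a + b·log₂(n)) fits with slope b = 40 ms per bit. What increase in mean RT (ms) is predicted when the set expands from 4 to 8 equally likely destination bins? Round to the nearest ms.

40 ms

Only the slope matters, since a is common to both: ΔRT = b·log₂(n₂/n₁).
log₂(8) − log₂(4) = log₂(8/4) = log₂(2) = 1.
ΔRT = 40 × 1.0000 = 40.000 ms.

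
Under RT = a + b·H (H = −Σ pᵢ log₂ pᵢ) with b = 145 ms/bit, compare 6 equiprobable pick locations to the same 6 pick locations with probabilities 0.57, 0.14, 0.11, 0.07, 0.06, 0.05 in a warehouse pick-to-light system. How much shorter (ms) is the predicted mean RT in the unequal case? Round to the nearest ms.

Equiprobable entropy H₀ = log₂ 6 = 2.5850 bits.
Skewed entropy H = −Σ pᵢ log₂ pᵢ = 1.9378 bits.
ΔRT = b·(H₀ − H) = 145 × 0.6471 = 93.83 ms.

94 ms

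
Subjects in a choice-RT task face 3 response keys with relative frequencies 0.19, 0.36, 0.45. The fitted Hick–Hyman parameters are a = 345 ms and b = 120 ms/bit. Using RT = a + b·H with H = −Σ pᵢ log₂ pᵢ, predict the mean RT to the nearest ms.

Entropy contributions −pᵢ log₂ pᵢ: 0.4552, 0.5306, 0.5184; sum H = 1.5042 bits.
RT = a + bH = 345 + 120·1.5042 = 525.51 ms.

526 ms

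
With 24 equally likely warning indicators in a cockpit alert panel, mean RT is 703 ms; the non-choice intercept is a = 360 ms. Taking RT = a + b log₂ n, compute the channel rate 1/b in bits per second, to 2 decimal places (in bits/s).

b = (703 − 360)/log₂ 24 = 343/4.5850 = 74.810 ms per bit = 0.07481 s/bit; the reciprocal is 13.367 bits/s.

13.37 bits/s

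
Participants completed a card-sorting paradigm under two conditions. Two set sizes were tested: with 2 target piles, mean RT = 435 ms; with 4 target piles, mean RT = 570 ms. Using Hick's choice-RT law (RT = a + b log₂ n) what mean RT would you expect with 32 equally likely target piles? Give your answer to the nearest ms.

With log₂ n on the abscissa the relation is linear; from the two conditions:
  b = (570 − 435) / (log₂ 4 − log₂ 2) = 135 / (2 − 1) = 135 ms/bit
  a = 435 − 135 × 1 = 300 ms
Then RT(32) = 300 + 135 × log₂ 32 = 300 + 135 × 5 ≈ 975.000 ms.

975 ms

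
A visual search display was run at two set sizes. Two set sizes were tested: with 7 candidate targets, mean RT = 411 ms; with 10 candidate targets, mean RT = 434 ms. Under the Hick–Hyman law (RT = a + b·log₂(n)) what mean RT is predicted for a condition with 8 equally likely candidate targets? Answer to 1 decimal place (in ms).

RT is linear in log₂ n, so two points fix the line:
  b = (434 − 411) / (log₂ 10 − log₂ 7) = 23 / (3.3219 − 2.8074) = 44.697 ms/bit
  a = 411 − 44.697 × 2.8074 = 285.519 ms
Then RT(8) = 285.519 + 44.697 × log₂ 8 = 285.519 + 44.697 × 3 ≈ 419.611 ms.

419.6 ms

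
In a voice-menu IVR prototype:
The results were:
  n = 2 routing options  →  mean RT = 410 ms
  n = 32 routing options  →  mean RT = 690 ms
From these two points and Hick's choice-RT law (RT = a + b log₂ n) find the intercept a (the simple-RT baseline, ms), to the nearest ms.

340 ms

b = (RT₂ − RT₁)/(log₂ n₂ − log₂ n₁) = (690 − 410)/(5 − 1) = 70 ms/bit.
Intercept: a = 410 − 70·log₂(2) = 340.000 ms.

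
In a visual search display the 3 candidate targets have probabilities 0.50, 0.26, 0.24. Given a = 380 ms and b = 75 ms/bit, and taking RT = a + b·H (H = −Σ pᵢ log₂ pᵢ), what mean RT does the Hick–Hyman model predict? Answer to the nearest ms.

H = 0.50·log₂(1/0.50) + 0.26·log₂(1/0.26) + 0.24·log₂(1/0.24) = 1.4994 bits.
RT = 380 + 75 × 1.4994 = 492.46 ms.

492 ms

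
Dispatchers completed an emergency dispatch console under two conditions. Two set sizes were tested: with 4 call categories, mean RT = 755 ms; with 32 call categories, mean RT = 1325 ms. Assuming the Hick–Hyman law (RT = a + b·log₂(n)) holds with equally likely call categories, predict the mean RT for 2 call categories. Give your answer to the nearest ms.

565 ms

Fit slope and intercept:
  b = (1325 − 755) / (log₂ 32 − log₂ 4) = 570 / (5 − 2) = 190 ms/bit
  a = 755 − 190 × 2 = 375 ms
Then RT(2) = 375 + 190 × log₂ 2 = 375 + 190 × 1 ≈ 565.000 ms.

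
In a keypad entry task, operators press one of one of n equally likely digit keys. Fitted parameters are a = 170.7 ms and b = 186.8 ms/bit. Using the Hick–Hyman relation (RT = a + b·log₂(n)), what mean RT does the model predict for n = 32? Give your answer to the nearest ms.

log₂(32) = 5 bits, so RT = 170.7 + 186.8 × 5 ≈ 1104.700 ms.

1105 ms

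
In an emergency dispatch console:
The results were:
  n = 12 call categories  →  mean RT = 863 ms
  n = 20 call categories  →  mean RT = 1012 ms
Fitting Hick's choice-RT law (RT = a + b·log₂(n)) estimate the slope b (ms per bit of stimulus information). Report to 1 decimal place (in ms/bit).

b = (RT₂ − RT₁)/(log₂ n₂ − log₂ n₁) = (1012 − 863)/(4.3219 − 3.5850) = 202.180 ms/bit.

202.2 ms/bit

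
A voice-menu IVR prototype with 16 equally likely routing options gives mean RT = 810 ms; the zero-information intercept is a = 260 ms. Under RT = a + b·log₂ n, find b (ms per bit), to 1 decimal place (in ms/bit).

137.5 ms/bit

b = (810 − 260) / log₂(16) = 550 / 4 = 137.500 ms/bit.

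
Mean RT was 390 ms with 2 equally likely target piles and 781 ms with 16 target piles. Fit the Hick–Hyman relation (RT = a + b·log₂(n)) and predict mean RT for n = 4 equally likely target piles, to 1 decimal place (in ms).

520.3 ms

Fit slope and intercept:
  b = (781 − 390) / (log₂ 16 − log₂ 2) = 391 / (4 − 1) = 130.333 ms/bit
  a = 390 − 130.333 × 1 = 259.667 ms
Then RT(4) = 259.667 + 130.333 × log₂ 4 = 259.667 + 130.333 × 2 ≈ 520.333 ms.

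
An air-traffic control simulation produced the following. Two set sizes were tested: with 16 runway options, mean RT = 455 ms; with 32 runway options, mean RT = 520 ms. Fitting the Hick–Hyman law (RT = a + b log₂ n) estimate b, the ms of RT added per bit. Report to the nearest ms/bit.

The slope on a log₂ axis is (520 − 455) / (5 − 4) = 65 ms/bit.

65 ms/bit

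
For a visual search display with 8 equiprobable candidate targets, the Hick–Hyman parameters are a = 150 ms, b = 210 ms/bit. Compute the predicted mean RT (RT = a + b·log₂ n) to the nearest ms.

log₂(8) = 3 bits, so RT = 150 + 210 × 3 ≈ 780.000 ms.

780 ms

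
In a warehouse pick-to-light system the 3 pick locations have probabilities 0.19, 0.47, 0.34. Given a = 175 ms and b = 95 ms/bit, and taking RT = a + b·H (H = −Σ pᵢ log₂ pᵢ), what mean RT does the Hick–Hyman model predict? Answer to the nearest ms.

317 ms

Entropy contributions −pᵢ log₂ pᵢ: 0.4552, 0.5120, 0.5292; sum H = 1.4964 bits.
RT = a + bH = 175 + 95·1.4964 = 317.15 ms.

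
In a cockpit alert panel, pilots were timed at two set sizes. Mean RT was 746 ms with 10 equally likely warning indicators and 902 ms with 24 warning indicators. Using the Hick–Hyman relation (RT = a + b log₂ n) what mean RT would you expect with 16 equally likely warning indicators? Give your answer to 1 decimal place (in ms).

829.8 ms

With log₂ n on the abscissa the relation is linear; from the two conditions:
  b = (902 − 746) / (log₂ 24 − log₂ 10) = 156 / (4.5850 − 3.3219) = 123.512 ms/bit
  a = 746 − 123.512 × 3.3219 = 335.702 ms
Then RT(16) = 335.702 + 123.512 × log₂ 16 = 335.702 + 123.512 × 4 ≈ 829.750 ms.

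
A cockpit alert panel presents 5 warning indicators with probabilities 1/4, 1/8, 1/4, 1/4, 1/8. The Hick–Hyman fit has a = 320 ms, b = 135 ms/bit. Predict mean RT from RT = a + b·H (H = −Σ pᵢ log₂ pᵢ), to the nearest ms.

H = −Σ pᵢ log₂ pᵢ = 0.25·2 + 0.125·3 + 0.25·2 + 0.25·2 + 0.125·3 = 2.250 bits.
RT = 320 + 135 × 2.250 = 623.75 ms.

624 ms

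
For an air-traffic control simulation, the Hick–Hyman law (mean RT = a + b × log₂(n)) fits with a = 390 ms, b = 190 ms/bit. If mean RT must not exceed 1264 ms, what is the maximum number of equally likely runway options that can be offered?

Information budget: (1264 − 390)/190 = 4.6000 bits, so n ≤ 2^4.6000 = 24.251 → at most 24.

24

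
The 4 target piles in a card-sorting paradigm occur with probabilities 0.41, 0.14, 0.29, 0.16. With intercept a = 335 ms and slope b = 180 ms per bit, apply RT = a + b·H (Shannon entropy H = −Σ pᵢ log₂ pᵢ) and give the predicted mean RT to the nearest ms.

671 ms

H = 0.41·log₂(1/0.41) + 0.14·log₂(1/0.14) + 0.29·log₂(1/0.29) + 0.16·log₂(1/0.16) = 1.8654 bits.
RT = 335 + 180 × 1.8654 = 670.77 ms.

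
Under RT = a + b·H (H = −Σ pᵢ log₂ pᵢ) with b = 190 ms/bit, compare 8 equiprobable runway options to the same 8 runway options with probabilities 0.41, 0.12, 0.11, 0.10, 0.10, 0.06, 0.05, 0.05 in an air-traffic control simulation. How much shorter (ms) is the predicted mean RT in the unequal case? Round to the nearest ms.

79 ms

Equiprobable entropy H₀ = log₂ 8 = 3.0000 bits.
Skewed entropy H = −Σ pᵢ log₂ pᵢ = 2.5849 bits.
ΔRT = b·(H₀ − H) = 190 × 0.4151 = 78.88 ms.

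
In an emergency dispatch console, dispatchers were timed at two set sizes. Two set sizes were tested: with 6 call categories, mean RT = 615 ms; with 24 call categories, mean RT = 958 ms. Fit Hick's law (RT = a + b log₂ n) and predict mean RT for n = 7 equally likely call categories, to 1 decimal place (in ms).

653.1 ms

Solve the two-equation system in a and b:
  b = (958 − 615) / (log₂ 24 − log₂ 6) = 343 / (4.5850 − 2.5850) = 171.500 ms/bit
  a = 615 − 171.500 × 2.5850 = 171.679 ms
Then RT(7) = 171.679 + 171.500 × log₂ 7 = 171.679 + 171.500 × 2.8074 ≈ 653.140 ms.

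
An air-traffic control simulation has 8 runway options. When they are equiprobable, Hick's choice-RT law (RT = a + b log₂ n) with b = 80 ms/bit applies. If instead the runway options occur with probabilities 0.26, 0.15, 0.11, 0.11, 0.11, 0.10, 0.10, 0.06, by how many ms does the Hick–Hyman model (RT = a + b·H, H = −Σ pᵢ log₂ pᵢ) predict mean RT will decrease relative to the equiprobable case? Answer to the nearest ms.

10 ms

Equiprobable entropy H₀ = log₂ 8 = 3.0000 bits.
Skewed entropy H = −Σ pᵢ log₂ pᵢ = 2.8746 bits.
ΔRT = b·(H₀ − H) = 80 × 0.1254 = 10.03 ms.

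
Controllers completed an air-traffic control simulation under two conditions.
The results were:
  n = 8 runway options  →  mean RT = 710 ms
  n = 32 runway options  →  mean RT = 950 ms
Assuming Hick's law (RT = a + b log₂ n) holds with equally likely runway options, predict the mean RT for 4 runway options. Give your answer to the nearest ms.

Solve the two-equation system in a and b:
  b = (950 − 710) / (log₂ 32 − log₂ 8) = 240 / (5 − 3) = 120 ms/bit
  a = 710 − 120 × 3 = 350 ms
Then RT(4) = 350 + 120 × log₂ 4 = 350 + 120 × 2 ≈ 590.000 ms.

590 ms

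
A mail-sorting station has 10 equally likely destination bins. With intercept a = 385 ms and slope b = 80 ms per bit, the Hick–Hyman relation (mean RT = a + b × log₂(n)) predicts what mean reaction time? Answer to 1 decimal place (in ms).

log₂(10) = 3.3219 bits, so RT = 385 + 80 × 3.3219 ≈ 650.754 ms.

650.8 ms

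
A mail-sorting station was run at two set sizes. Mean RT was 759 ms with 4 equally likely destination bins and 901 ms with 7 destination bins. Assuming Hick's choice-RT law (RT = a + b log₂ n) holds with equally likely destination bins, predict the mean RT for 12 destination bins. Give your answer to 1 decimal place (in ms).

1037.8 ms

Solve the two-equation system in a and b:
  b = (901 − 759) / (log₂ 7 − log₂ 4) = 142 / (2.8074 − 2) = 175.883 ms/bit
  a = 759 − 175.883 × 2 = 407.234 ms
Then RT(12) = 407.234 + 175.883 × log₂ 12 = 407.234 + 175.883 × 3.5850 ≈ 1037.768 ms.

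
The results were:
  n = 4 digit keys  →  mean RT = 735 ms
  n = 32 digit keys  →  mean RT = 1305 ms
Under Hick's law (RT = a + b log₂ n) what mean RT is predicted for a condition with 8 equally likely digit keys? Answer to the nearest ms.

925 ms

With log₂ n on the abscissa the relation is linear; from the two conditions:
  b = (1305 − 735) / (log₂ 32 − log₂ 4) = 570 / (5 − 2) = 190 ms/bit
  a = 735 − 190 × 2 = 355 ms
Then RT(8) = 355 + 190 × log₂ 8 = 355 + 190 × 3 ≈ 925.000 ms.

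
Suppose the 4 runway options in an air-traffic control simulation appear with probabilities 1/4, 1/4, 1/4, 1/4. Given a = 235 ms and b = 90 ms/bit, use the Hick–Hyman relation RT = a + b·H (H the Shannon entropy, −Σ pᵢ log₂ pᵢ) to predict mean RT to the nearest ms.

415 ms

Each term −pᵢ log₂ pᵢ: 0.25·2 + 0.25·2 + 0.25·2 + 0.25·2; summed, H = 2.000 bits.
Mean RT = a + bH = 235 + 90·2.000 = 415.00 ms.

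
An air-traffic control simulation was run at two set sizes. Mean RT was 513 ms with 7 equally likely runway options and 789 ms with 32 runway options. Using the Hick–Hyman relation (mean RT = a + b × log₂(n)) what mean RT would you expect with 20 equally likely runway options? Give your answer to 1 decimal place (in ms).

703.6 ms

With log₂ n on the abscissa the relation is linear; from the two conditions:
  b = (789 − 513) / (log₂ 32 − log₂ 7) = 276 / (5 − 2.8074) = 125.875 ms/bit
  a = 513 − 125.875 × 2.8074 = 159.623 ms
Then RT(20) = 159.623 + 125.875 × log₂ 20 = 159.623 + 125.875 × 4.3219 ≈ 703.647 ms.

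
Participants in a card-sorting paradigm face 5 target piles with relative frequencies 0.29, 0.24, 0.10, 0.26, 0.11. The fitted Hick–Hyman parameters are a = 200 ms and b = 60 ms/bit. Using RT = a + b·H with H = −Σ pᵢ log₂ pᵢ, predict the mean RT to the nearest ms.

332 ms

Entropy contributions −pᵢ log₂ pᵢ: 0.5179, 0.4941, 0.3322, 0.5053, 0.3503; sum H = 2.1998 bits.
RT = a + bH = 200 + 60·2.1998 = 331.99 ms.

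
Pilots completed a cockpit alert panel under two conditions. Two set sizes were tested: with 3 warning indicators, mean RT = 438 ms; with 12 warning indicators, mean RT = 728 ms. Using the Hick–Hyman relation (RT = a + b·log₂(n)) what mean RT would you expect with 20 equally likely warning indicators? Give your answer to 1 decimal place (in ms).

834.9 ms

Fit slope and intercept:
  b = (728 − 438) / (log₂ 12 − log₂ 3) = 290 / (3.5850 − 1.5850) = 145.000 ms/bit
  a = 438 − 145.000 × 1.5850 = 208.180 ms
Then RT(20) = 208.180 + 145.000 × log₂ 20 = 208.180 + 145.000 × 4.3219 ≈ 834.860 ms.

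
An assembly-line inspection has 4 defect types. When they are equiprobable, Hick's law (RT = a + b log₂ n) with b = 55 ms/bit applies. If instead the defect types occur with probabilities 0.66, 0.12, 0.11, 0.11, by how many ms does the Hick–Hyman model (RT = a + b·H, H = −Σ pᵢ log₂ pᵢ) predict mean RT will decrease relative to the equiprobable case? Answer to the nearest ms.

Equiprobable entropy H₀ = log₂ 4 = 2.0000 bits.
Skewed entropy H = −Σ pᵢ log₂ pᵢ = 1.4633 bits.
ΔRT = b·(H₀ − H) = 55 × 0.5367 = 29.52 ms.

30 ms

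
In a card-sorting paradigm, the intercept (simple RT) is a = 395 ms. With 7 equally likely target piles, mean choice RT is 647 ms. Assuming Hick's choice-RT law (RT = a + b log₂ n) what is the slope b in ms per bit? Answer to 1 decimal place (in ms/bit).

89.8 ms/bit

log₂(7) = 2.8074 bits.
b = (RT − a)/log₂ n = (647 − 395) / 2.8074 = 89.764 ms/bit.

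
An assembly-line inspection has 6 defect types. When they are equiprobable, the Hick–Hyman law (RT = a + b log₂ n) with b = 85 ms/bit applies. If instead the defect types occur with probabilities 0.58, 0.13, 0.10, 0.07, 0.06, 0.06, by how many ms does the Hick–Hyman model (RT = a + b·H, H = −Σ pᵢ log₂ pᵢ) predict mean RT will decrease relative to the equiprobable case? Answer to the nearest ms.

56 ms

Equiprobable entropy H₀ = log₂ 6 = 2.5850 bits.
Skewed entropy H = −Σ pᵢ log₂ pᵢ = 1.9263 bits.
ΔRT = b·(H₀ − H) = 85 × 0.6587 = 55.99 ms.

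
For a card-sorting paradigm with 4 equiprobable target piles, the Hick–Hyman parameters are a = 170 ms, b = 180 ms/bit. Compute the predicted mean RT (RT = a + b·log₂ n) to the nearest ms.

log₂(4) = 2 bits, so RT = 170 + 180 × 2 ≈ 530.000 ms.

530 ms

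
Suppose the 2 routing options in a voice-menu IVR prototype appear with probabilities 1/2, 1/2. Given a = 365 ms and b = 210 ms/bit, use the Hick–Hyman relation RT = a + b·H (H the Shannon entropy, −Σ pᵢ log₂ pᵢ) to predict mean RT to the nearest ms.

H = −Σ pᵢ log₂ pᵢ = 0.5·1 + 0.5·1 = 1.000 bits.
RT = 365 + 210 × 1.000 = 575.00 ms.

575 ms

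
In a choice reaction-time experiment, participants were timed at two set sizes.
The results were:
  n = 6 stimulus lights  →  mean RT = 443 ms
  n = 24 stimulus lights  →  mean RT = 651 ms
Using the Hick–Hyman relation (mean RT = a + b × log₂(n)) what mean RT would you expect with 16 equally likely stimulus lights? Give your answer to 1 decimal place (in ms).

With log₂ n on the abscissa the relation is linear; from the two conditions:
  b = (651 − 443) / (log₂ 24 − log₂ 6) = 208 / (4.5850 − 2.5850) = 104.000 ms/bit
  a = 443 − 104.000 × 2.5850 = 174.164 ms
Then RT(16) = 174.164 + 104.000 × log₂ 16 = 174.164 + 104.000 × 4 ≈ 590.164 ms.

590.2 ms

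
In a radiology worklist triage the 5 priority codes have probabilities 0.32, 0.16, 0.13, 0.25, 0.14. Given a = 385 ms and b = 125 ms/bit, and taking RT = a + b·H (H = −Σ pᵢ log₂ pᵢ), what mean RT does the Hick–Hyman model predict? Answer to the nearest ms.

Entropy contributions −pᵢ log₂ pᵢ: 0.5260, 0.4230, 0.3826, 0.5000, 0.3971; sum H = 2.2288 bits.
RT = a + bH = 385 + 125·2.2288 = 663.60 ms.

664 ms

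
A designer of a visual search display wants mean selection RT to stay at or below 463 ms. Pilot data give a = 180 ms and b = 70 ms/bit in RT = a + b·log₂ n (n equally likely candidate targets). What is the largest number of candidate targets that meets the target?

Set 180 + 70·log₂ n ≤ 463 → log₂ n ≤ (463 − 180)/70 = 4.0429.
So n ≤ 2^4.0429 = 16.482; the largest integer n is 16.

16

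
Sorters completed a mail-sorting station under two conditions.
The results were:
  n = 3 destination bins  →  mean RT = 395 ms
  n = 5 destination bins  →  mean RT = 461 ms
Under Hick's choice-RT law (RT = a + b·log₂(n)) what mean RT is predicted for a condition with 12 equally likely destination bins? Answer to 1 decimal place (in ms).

574.1 ms

RT is linear in log₂ n, so two points fix the line:
  b = (461 − 395) / (log₂ 5 − log₂ 3) = 66 / (2.3219 − 1.5850) = 89.556 ms/bit
  a = 395 − 89.556 × 1.5850 = 253.056 ms
Then RT(12) = 253.056 + 89.556 × log₂ 12 = 253.056 + 89.556 × 3.5850 ≈ 574.113 ms.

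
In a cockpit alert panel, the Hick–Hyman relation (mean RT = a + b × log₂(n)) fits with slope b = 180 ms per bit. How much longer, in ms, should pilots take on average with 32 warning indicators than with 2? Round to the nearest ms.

720 ms

ΔRT = (a + b log₂ n₂) − (a + b log₂ n₁) = b·(log₂ n₂ − log₂ n₁).
log₂(32) − log₂(2) = log₂(32/2) = log₂(16) = 4.
ΔRT = 180 × 4.0000 = 720.000 ms.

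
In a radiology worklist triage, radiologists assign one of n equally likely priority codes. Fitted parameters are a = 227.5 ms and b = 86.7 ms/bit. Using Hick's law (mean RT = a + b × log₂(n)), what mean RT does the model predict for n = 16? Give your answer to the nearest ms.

log₂(16) = 4 bits, so RT = 227.5 + 86.7 × 4 ≈ 574.300 ms.

574 ms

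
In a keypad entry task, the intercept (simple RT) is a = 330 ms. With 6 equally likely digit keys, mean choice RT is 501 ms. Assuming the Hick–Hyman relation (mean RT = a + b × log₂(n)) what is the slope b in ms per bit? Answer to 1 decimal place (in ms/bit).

66.2 ms/bit

6 alternatives carry log₂ 6 = 2.5850 bits; the choice cost is 501 − 330 = 171 ms, so b = 171/2.5850 = 66.152 ms/bit.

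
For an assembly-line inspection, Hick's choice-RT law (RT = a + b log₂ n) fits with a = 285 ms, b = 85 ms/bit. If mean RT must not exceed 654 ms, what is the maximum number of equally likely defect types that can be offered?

Set 285 + 85·log₂ n ≤ 654 → log₂ n ≤ (654 − 285)/85 = 4.3412.
So n ≤ 2^4.3412 = 20.269; the largest integer n is 20.

20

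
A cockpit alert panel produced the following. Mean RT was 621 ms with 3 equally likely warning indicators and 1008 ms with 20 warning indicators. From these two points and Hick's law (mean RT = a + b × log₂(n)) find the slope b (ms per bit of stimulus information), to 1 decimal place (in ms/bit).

141.4 ms/bit

b = (RT₂ − RT₁)/(log₂ n₂ − log₂ n₁) = (1008 − 621)/(4.3219 − 1.5850) = 141.397 ms/bit.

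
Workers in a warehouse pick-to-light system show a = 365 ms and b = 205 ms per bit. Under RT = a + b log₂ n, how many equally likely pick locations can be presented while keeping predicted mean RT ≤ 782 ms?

Information budget: (782 − 365)/205 = 2.0341 bits, so n ≤ 2^2.0341 = 4.096 → at most 4.

4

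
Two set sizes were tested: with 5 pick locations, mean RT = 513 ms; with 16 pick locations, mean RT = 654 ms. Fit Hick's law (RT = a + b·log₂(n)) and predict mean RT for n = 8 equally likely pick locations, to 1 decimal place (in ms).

Solve the two-equation system in a and b:
  b = (654 − 513) / (log₂ 16 − log₂ 5) = 141 / (4 − 2.3219) = 84.025 ms/bit
  a = 513 − 84.025 × 2.3219 = 317.900 ms
Then RT(8) = 317.900 + 84.025 × log₂ 8 = 317.900 + 84.025 × 3 ≈ 569.975 ms.

570.0 ms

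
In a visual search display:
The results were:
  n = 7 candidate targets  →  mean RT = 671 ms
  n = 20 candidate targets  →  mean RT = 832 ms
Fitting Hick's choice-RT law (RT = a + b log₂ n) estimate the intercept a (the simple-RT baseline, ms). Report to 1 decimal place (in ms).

372.6 ms

Slope: b = (832 − 671) / (log₂ 20 − log₂ 7) = 161/1.5146 = 106.301 ms/bit.
Intercept: a = 671 − 106.301·log₂(7) = 372.577 ms.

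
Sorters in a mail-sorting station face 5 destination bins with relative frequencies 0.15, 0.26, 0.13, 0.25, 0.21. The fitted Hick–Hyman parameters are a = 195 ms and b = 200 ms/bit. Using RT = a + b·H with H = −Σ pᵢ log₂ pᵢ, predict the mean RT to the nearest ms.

Entropy contributions −pᵢ log₂ pᵢ: 0.4105, 0.5053, 0.3826, 0.5000, 0.4728; sum H = 2.2713 bits.
RT = a + bH = 195 + 200·2.2713 = 649.26 ms.

649 ms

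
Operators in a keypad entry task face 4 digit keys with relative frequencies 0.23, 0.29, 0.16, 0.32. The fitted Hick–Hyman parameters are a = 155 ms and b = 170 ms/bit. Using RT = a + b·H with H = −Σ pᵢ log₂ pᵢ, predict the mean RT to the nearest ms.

487 ms

Entropy contributions −pᵢ log₂ pᵢ: 0.4877, 0.5179, 0.4230, 0.5260; sum H = 1.9546 bits.
RT = a + bH = 155 + 170·1.9546 = 487.29 ms.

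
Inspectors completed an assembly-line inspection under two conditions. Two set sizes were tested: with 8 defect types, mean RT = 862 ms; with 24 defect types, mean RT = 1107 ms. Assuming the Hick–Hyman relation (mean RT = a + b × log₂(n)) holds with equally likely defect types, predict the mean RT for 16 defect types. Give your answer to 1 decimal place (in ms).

With log₂ n on the abscissa the relation is linear; from the two conditions:
  b = (1107 − 862) / (log₂ 24 − log₂ 8) = 245 / (4.5850 − 3) = 154.578 ms/bit
  a = 862 − 154.578 × 3 = 398.267 ms
Then RT(16) = 398.267 + 154.578 × log₂ 16 = 398.267 + 154.578 × 4 ≈ 1016.578 ms.

1016.6 ms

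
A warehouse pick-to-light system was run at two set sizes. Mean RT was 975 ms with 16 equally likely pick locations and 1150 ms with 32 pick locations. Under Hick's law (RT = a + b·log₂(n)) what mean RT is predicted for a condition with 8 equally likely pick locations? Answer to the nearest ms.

RT is linear in log₂ n, so two points fix the line:
  b = (1150 − 975) / (log₂ 32 − log₂ 16) = 175 / (5 − 4) = 175 ms/bit
  a = 975 − 175 × 4 = 275 ms
Then RT(8) = 275 + 175 × log₂ 8 = 275 + 175 × 3 ≈ 800.000 ms.

800 ms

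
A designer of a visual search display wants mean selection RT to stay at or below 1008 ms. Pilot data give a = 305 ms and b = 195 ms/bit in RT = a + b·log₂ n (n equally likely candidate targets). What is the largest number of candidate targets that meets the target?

Set 305 + 195·log₂ n ≤ 1008 → log₂ n ≤ (1008 − 305)/195 = 3.6051.
So n ≤ 2^3.6051 = 12.169; the largest integer n is 12.

12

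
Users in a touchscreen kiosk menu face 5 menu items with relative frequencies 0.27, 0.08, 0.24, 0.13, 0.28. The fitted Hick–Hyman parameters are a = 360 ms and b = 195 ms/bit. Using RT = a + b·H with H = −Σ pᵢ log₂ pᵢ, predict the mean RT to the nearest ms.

788 ms

H = 0.27·log₂(1/0.27) + 0.08·log₂(1/0.08) + 0.24·log₂(1/0.24) + 0.13·log₂(1/0.13) + 0.28·log₂(1/0.28) = 2.1925 bits.
RT = 360 + 195 × 2.1925 = 787.54 ms.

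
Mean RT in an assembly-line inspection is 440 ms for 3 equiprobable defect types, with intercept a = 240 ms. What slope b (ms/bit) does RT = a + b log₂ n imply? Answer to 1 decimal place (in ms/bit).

126.2 ms/bit

log₂(3) = 1.5850 bits.
b = (RT − a)/log₂ n = (440 − 240) / 1.5850 = 126.186 ms/bit.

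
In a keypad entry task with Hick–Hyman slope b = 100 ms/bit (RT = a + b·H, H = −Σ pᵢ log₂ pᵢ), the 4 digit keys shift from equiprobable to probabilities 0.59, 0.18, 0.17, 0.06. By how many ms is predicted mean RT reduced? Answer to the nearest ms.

43 ms

Equiprobable entropy H₀ = log₂ 4 = 2.0000 bits.
Skewed entropy H = −Σ pᵢ log₂ pᵢ = 1.5725 bits.
ΔRT = b·(H₀ − H) = 100 × 0.4275 = 42.75 ms.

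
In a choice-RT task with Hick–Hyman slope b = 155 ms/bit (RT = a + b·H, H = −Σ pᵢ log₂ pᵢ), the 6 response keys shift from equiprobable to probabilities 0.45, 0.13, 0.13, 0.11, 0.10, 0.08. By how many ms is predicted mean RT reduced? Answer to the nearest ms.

51 ms

The RT saving is b·ΔH. Equiprobable H₀ = log₂(6) = 2.5850 bits; with the given probabilities H = 2.2577 bits.
b·(H₀ − H) = 155 × (2.5850 − 2.2577) = 50.73 ms.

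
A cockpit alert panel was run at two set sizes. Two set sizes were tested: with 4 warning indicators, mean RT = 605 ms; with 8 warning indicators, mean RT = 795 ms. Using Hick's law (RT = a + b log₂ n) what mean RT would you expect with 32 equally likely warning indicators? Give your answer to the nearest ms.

1175 ms

With log₂ n on the abscissa the relation is linear; from the two conditions:
  b = (795 − 605) / (log₂ 8 − log₂ 4) = 190 / (3 − 2) = 190 ms/bit
  a = 605 − 190 × 2 = 225 ms
Then RT(32) = 225 + 190 × log₂ 32 = 225 + 190 × 5 ≈ 1175.000 ms.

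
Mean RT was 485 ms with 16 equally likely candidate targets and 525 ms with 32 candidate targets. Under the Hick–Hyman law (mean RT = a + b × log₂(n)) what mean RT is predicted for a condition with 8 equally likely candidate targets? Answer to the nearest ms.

445 ms

Solve the two-equation system in a and b:
  b = (525 − 485) / (log₂ 32 − log₂ 16) = 40 / (5 − 4) = 40 ms/bit
  a = 485 − 40 × 4 = 325 ms
Then RT(8) = 325 + 40 × log₂ 8 = 325 + 40 × 3 ≈ 445.000 ms.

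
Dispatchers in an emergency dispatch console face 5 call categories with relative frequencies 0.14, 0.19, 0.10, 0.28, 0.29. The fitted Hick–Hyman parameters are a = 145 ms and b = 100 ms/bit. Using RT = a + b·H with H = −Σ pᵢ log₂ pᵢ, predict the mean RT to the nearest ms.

367 ms

H = 0.14·log₂(1/0.14) + 0.19·log₂(1/0.19) + 0.10·log₂(1/0.10) + 0.28·log₂(1/0.28) + 0.29·log₂(1/0.29) = 2.2167 bits.
RT = 145 + 100 × 2.2167 = 366.67 ms.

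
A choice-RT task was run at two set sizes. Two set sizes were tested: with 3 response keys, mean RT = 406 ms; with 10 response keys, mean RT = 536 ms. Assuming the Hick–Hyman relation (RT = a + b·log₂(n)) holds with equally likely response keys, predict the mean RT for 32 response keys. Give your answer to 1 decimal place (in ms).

RT is linear in log₂ n, so two points fix the line:
  b = (536 − 406) / (log₂ 10 − log₂ 3) = 130 / (3.3219 − 1.5850) = 74.843 ms/bit
  a = 406 − 74.843 × 1.5850 = 287.376 ms
Then RT(32) = 287.376 + 74.843 × log₂ 32 = 287.376 + 74.843 × 5 ≈ 661.592 ms.

661.6 ms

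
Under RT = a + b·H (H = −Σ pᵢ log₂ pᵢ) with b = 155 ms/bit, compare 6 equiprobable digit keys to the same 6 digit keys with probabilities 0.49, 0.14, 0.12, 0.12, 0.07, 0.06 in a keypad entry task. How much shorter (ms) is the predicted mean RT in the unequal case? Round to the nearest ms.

68 ms

Equiprobable entropy H₀ = log₂ 6 = 2.5850 bits.
Skewed entropy H = −Σ pᵢ log₂ pᵢ = 2.1476 bits.
ΔRT = b·(H₀ − H) = 155 × 0.4373 = 67.79 ms.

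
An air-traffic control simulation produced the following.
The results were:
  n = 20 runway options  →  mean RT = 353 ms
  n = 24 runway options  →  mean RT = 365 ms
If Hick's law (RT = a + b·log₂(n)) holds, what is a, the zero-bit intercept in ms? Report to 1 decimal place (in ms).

b = (RT₂ − RT₁)/(log₂ n₂ − log₂ n₁) = (365 − 353)/(4.5850 − 4.3219) = 45.621 ms/bit.
a = RT₁ − b·log₂ n₁ = 353 − 45.621 × 4.3219 = 155.828 ms.

155.8 ms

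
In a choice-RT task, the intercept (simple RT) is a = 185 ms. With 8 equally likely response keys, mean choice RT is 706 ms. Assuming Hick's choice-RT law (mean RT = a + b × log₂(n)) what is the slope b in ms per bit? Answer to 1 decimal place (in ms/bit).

b = (706 − 185) / log₂(8) = 521 / 3 = 173.667 ms/bit.

173.7 ms/bit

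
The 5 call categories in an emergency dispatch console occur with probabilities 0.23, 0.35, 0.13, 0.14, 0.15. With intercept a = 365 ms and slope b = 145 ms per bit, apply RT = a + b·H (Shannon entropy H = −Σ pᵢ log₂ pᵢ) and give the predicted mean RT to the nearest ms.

Entropy contributions −pᵢ log₂ pᵢ: 0.4877, 0.5301, 0.3826, 0.3971, 0.4105; sum H = 2.2081 bits.
RT = a + bH = 365 + 145·2.2081 = 685.17 ms.

685 ms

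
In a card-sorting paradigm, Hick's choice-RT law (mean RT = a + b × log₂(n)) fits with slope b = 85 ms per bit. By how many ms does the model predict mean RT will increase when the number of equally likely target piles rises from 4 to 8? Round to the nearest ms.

85 ms

Only the slope matters, since a is common to both: ΔRT = b·log₂(n₂/n₁).
log₂(8) − log₂(4) = log₂(8/4) = log₂(2) = 1.
ΔRT = 85 × 1.0000 = 85.000 ms.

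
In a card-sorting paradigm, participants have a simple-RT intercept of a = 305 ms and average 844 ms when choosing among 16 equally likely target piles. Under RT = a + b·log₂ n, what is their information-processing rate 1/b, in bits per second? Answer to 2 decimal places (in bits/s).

b = (844 − 305)/log₂ 16 = 539/4 = 134.750 ms per bit = 0.13475 s/bit; the reciprocal is 7.421 bits/s.

7.42 bits/s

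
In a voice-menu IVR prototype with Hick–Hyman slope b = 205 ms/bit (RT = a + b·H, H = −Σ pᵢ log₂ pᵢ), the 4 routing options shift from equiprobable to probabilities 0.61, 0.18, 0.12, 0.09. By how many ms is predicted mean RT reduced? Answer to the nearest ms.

The RT saving is b·ΔH. Equiprobable H₀ = log₂(4) = 2.0000 bits; with the given probabilities H = 1.5600 bits.
b·(H₀ − H) = 205 × (2.0000 − 1.5600) = 90.19 ms.

90 ms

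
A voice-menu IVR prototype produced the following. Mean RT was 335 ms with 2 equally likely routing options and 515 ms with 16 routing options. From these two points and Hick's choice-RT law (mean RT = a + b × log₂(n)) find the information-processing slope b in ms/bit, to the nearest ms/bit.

60 ms/bit

b = (RT₂ − RT₁)/(log₂ n₂ − log₂ n₁) = (515 − 335)/(4 − 1) = 60 ms/bit.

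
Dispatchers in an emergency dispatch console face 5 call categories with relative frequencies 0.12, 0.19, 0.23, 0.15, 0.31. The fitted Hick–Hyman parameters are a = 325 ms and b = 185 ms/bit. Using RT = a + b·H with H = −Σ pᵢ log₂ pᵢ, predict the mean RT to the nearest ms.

H = 0.12·log₂(1/0.12) + 0.19·log₂(1/0.19) + 0.23·log₂(1/0.23) + 0.15·log₂(1/0.15) + 0.31·log₂(1/0.31) = 2.2443 bits.
RT = 325 + 185 × 2.2443 = 740.20 ms.

740 ms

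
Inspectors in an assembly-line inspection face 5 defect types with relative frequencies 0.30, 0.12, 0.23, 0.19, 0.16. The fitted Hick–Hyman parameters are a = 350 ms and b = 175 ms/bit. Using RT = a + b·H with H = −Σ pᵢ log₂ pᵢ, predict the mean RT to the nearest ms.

744 ms

H = 0.30·log₂(1/0.30) + 0.12·log₂(1/0.12) + 0.23·log₂(1/0.23) + 0.19·log₂(1/0.19) + 0.16·log₂(1/0.16) = 2.2541 bits.
RT = 350 + 175 × 2.2541 = 744.46 ms.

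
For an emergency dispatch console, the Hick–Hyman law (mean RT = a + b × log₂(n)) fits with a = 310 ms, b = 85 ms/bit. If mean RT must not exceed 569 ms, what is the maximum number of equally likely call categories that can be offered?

8

85·log₂ n ≤ 569 − 310 = 259, giving log₂ n ≤ 3.0471 and n ≤ 8.265. The largest whole number is 8.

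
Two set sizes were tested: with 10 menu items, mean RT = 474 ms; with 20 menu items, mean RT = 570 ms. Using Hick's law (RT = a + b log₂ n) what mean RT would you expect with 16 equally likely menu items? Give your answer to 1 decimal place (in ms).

With log₂ n on the abscissa the relation is linear; from the two conditions:
  b = (570 − 474) / (log₂ 20 − log₂ 10) = 96 / (4.3219 − 3.3219) = 96.000 ms/bit
  a = 474 − 96.000 × 3.3219 = 155.095 ms
Then RT(16) = 155.095 + 96.000 × log₂ 16 = 155.095 + 96.000 × 4 ≈ 539.095 ms.

539.1 ms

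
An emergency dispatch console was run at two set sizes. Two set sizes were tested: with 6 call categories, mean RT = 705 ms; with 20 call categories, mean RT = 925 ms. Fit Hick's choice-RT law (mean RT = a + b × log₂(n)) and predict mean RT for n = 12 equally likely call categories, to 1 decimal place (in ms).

Solve the two-equation system in a and b:
  b = (925 − 705) / (log₂ 20 − log₂ 6) = 220 / (4.3219 − 2.5850) = 126.658 ms/bit
  a = 705 − 126.658 × 2.5850 = 377.595 ms
Then RT(12) = 377.595 + 126.658 × log₂ 12 = 377.595 + 126.658 × 3.5850 ≈ 831.658 ms.

831.7 ms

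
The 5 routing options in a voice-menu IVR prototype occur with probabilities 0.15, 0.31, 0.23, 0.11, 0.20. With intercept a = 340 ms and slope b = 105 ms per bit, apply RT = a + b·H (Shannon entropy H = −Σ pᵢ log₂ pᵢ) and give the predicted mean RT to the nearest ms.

575 ms

Entropy contributions −pᵢ log₂ pᵢ: 0.4105, 0.5238, 0.4877, 0.3503, 0.4644; sum H = 2.2367 bits.
RT = a + bH = 340 + 105·2.2367 = 574.85 ms.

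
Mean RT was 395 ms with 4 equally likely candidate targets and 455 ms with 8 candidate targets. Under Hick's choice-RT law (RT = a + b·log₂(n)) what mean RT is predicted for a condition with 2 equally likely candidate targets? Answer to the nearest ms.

335 ms

With log₂ n on the abscissa the relation is linear; from the two conditions:
  b = (455 − 395) / (log₂ 8 − log₂ 4) = 60 / (3 − 2) = 60 ms/bit
  a = 395 − 60 × 2 = 275 ms
Then RT(2) = 275 + 60 × log₂ 2 = 275 + 60 × 1 ≈ 335.000 ms.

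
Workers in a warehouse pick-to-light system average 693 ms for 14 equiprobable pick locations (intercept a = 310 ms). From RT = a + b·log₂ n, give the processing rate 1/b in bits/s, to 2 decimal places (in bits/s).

9.94 bits/s

Choice component = 693 − 310 = 383 ms over log₂(14) = 3.8074 bits.
b = 383 / 3.8074 = 100.595 ms/bit, so 1/b = 9.941 bits/s.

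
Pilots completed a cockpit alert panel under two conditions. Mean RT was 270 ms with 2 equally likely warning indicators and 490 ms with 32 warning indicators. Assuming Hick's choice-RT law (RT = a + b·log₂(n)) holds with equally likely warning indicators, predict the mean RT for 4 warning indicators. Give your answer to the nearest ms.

Solve the two-equation system in a and b:
  b = (490 − 270) / (log₂ 32 − log₂ 2) = 220 / (5 − 1) = 55 ms/bit
  a = 270 − 55 × 1 = 215 ms
Then RT(4) = 215 + 55 × log₂ 4 = 215 + 55 × 2 ≈ 325.000 ms.

325 ms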